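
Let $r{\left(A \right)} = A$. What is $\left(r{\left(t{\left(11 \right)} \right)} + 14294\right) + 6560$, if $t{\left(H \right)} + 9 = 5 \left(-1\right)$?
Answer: $20840$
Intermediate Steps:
$t{\left(H \right)} = -14$ ($t{\left(H \right)} = -9 + 5 \left(-1\right) = -9 - 5 = -14$)
$\left(r{\left(t{\left(11 \right)} \right)} + 14294\right) + 6560 = \left(-14 + 14294\right) + 6560 = 14280 + 6560 = 20840$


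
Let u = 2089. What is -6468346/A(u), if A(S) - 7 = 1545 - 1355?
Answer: -6468346/197 ≈ -32834.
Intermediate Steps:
A(S) = 197 (A(S) = 7 + (1545 - 1355) = 7 + 190 = 197)
-6468346/A(u) = -6468346/197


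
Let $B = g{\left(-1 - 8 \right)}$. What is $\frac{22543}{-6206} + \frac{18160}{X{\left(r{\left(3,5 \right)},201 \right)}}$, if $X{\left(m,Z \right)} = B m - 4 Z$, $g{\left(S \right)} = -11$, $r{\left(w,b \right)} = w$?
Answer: $- \frac{131569451}{5194422} \approx -25.329$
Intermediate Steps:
$B = -11$
$X{\left(m,Z \right)} = - 11 m - 4 Z$
$\frac{22543}{-6206} + \frac{18160}{X{\left(r{\left(3,5 \right)},201 \right)}} = \frac{22543}{-6206} + \frac{18160}{\left(-11\right) 3 - 804} = 22543 \left(- \frac{1}{6206}\right) + \frac{18160}{-33 - 804} = - \frac{22543}{6206} + \frac{18160}{-837} = - \frac{22543}{6206} + 18160 \left(- \frac{1}{837}\right) = - \frac{22543}{6206} - \frac{18160}{837} = - \frac{131569451}{5194422}$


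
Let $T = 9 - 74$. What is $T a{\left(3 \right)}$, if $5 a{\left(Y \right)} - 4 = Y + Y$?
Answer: $-130$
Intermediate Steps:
$a{\left(Y \right)} = \frac{4}{5} + \frac{2 Y}{5}$ ($a{\left(Y \right)} = \frac{4}{5} + \frac{Y + Y}{5} = \frac{4}{5} + \frac{2 Y}{5}$)
$T = -65$ ($T = 9 - 74 = -65$)
$T a{\left(3 \right)} = - 65 \left(\frac{4}{5} + \frac{2}{5} \cdot 3\right) = - 65 \left(\frac{4}{5} + \frac{6}{5}\right) = \left(-65\right) 2 = -130$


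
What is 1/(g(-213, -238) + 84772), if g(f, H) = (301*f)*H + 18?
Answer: 1/15343684 ≈ 6.5173e-8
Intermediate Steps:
g(f, H) = 18 + 301*H*f (g(f, H) = 301*H*f + 18 = 18 + 301*H*f)
1/(g(-213, -238) + 84772) = 1/((18 + 301*(-238)*(-213)) + 84772) = 1/((18 + 15258894) + 84772) = 1/(15258912 + 84772) = 1/15343684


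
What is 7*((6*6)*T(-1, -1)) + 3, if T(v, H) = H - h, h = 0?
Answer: -249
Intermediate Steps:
T(v, H) = H (T(v, H) = H - 1*0 = H + 0 = H)
7*((6*6)*T(-1, -1)) + 3 = 7*((6*6)*(-1)) + 3 = 7*(36*(-1)) + 3 = 7*(-36) + 3 = -252 + 3 = -249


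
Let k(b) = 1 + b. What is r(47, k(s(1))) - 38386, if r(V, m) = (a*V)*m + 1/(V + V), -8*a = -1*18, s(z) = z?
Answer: -1794201/47 ≈ -38175.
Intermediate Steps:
a = 9/4 (a = -(-1)*18/8 = -1/8*(-18) = 9/4 ≈ 2.2500)
r(V, m) = 1/(2*V) + 9*V*m/4 (r(V, m) = (9*V/4)*m + 1/(V + V) = 9*V*m/4 + 1/(2*V) = 1/(2*V) + 9*V*m/4)
r(47, k(s(1))) - 38386 = (1/4)*(2 + 9*(1 + 1)*47**2)/47 - 38386 = (1/4)*(1/47)*(2 + 9*2*2209) - 38386 = (1/4)*(1/47)*(2 + 39762) - 38386 = (1/4)*(1/47)*39764 - 38386 = 9941/47 - 38386 = -1794201/47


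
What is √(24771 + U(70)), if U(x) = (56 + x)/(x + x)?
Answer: √2477190/10 ≈ 157.39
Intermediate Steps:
U(x) = (56 + x)/(2*x) (U(x) = (56 + x)/((2*x)) = (56 + x)*(1/(2*x)) = (56 + x)/(2*x))
√(24771 + U(70)) = √(24771 + (½)*(56 + 70)/70) = √(24771 + (½)*(1/70)*126) = √(24771 + 9/10) = √(247719/10) = √2477190/10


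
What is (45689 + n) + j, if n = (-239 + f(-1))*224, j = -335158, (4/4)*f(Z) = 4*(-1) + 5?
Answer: -342781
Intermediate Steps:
f(Z) = 1 (f(Z) = 4*(-1) + 5 = -4 + 5 = 1)
n = -53312 (n = (-239 + 1)*224 = -238*224 = -53312)
(45689 + n) + j = (45689 - 53312) - 335158 = -7623 - 335158 = -342781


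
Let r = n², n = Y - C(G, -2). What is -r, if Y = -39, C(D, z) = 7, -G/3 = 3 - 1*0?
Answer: -2116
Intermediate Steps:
G = -9 (G = -3*(3 - 1*0) = -3*(3 + 0) = -3*3 = -9)
n = -46 (n = -39 - 1*7 = -39 - 7 = -46)
r = 2116 (r = (-46)² = 2116)
-r = -1*2116 = -2116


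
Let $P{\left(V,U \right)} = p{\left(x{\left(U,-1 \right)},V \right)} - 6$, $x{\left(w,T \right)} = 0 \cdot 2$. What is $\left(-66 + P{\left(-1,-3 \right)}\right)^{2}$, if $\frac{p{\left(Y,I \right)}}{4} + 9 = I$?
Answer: $12544$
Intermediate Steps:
$x{\left(w,T \right)} = 0$
$p{\left(Y,I \right)} = -36 + 4 I$
$P{\left(V,U \right)} = -42 + 4 V$ ($P{\left(V,U \right)} = \left(-36 + 4 V\right) - 6 = -42 + 4 V$)
$\left(-66 + P{\left(-1,-3 \right)}\right)^{2} = \left(-66 + \left(-42 + 4 \left(-1\right)\right)\right)^{2} = \left(-66 - 46\right)^{2} = \left(-112\right)^{2} = 12544$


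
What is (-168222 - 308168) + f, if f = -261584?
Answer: -737974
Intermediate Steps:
(-168222 - 308168) + f = (-168222 - 308168) - 261584 = -476390 - 261584 = -737974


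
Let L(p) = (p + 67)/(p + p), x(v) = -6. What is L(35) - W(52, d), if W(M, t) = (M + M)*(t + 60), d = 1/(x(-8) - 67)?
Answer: -15935837/2555 ≈ -6237.1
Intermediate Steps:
L(p) = (67 + p)/(2*p) (L(p) = (67 + p)/((2*p)) = (67 + p)*(1/(2*p)) = (67 + p)/(2*p))
d = -1/73 (d = 1/(-6 - 67) = 1/(-73) = -1/73 ≈ -0.013699)
W(M, t) = 2*M*(60 + t) (W(M, t) = (2*M)*(60 + t) = 2*M*(60 + t))
L(35) - W(52, d) = (½)*(67 + 35)/35 - 2*52*(60 - 1/73) = (½)*(1/35)*102 - 2*52*4379/73 = 51/35 - 1*455416/73 = 51/35 - 455416/73 = -15935837/2555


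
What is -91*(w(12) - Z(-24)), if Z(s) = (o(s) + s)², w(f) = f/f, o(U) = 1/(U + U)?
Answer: 120766555/2304 ≈ 52416.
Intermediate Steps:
o(U) = 1/(2*U)
w(f) = 1
Z(s) = (s + 1/(2*s))² (Z(s) = (1/(2*s) + s)² = (s + 1/(2*s))²)
-91*(w(12) - Z(-24)) = -91*(1 - (-24 + (½)/(-24))²) = -91*(1 - (-24 + (½)*(-1/24))²) = -91*(1 - (-24 - 1/48)²) = -91*(1 - (-1153/48)²) = -91*(1 - 1*1329409/2304) = -91*(1 - 1329409/2304) = -91*(-1327105/2304) = 120766555/2304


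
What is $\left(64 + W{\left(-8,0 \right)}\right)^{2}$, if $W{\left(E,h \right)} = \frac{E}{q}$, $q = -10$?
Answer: $\frac{104976}{25} \approx 4199.0$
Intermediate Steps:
$W{\left(E,h \right)} = - \frac{E}{10}$ ($W{\left(E,h \right)} = \frac{E}{-10} = E \left(- \frac{1}{10}\right) = - \frac{E}{10}$)
$\left(64 + W{\left(-8,0 \right)}\right)^{2} = \left(64 - - \frac{4}{5}\right)^{2} = \left(64 + \frac{4}{5}\right)^{2} = \left(\frac{324}{5}\right)^{2} = \frac{104976}{25}$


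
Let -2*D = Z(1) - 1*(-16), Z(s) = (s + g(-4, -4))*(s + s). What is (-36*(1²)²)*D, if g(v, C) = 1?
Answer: 360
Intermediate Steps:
Z(s) = 2*s*(1 + s) (Z(s) = (s + 1)*(s + s) = (1 + s)*(2*s) = 2*s*(1 + s))
D = -10 (D = -(2*1*(1 + 1) - 1*(-16))/2 = -(2*1*2 + 16)/2 = -(4 + 16)/2 = -½*20 = -10)
(-36*(1²)²)*D = -36*(1²)²*(-10) = -36*1²*(-10) = -36*1*(-10) = -36*(-10) = 360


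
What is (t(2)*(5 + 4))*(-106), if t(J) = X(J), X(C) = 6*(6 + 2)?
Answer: -45792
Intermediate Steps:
X(C) = 48 (X(C) = 6*8 = 48)
t(J) = 48
(t(2)*(5 + 4))*(-106) = (48*(5 + 4))*(-106) = (48*9)*(-106) = 432*(-106) = -45792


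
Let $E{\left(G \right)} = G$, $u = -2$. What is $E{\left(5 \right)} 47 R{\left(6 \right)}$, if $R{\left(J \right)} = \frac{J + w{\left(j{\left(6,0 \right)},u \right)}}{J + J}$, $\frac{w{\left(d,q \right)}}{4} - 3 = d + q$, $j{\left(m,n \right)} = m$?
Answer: $\frac{3995}{6} \approx 665.83$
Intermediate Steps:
$w{\left(d,q \right)} = 12 + 4 d + 4 q$ ($w{\left(d,q \right)} = 12 + 4 \left(d + q\right) = 12 + \left(4 d + 4 q\right) = 12 + 4 d + 4 q$)
$R{\left(J \right)} = \frac{28 + J}{2 J}$ ($R{\left(J \right)} = \frac{J + \left(12 + 4 \cdot 6 + 4 \left(-2\right)\right)}{J + J} = \frac{J + \left(12 + 24 - 8\right)}{2 J} = \left(J + 28\right) \frac{1}{2 J} = \left(28 + J\right) \frac{1}{2 J} = \frac{28 + J}{2 J}$)
$E{\left(5 \right)} 47 R{\left(6 \right)} = 5 \cdot 47 \frac{28 + 6}{2 \cdot 6} = 235 \cdot \frac{1}{2} \cdot \frac{1}{6} \cdot 34 = 235 \cdot \frac{17}{6} = \frac{3995}{6}$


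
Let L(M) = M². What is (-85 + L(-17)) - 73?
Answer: 131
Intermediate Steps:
(-85 + L(-17)) - 73 = (-85 + (-17)²) - 73 = (-85 + 289) - 73 = 204 - 73 = 131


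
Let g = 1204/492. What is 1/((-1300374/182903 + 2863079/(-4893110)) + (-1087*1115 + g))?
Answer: -6475331370270/7848167977421365723 ≈ -8.2508e-7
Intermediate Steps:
g = 301/123 (g = 1204*(1/492) = 301/123 ≈ 2.4472)
1/((-1300374/182903 + 2863079/(-4893110)) + (-1087*1115 + g)) = 1/((-1300374/182903 + 2863079/(-4893110)) + (-1087*1115 + 301/123)) = 1/((-1300374*1/182903 + 2863079*(-1/4893110)) + (-1212005 + 301/123)) = 1/((-1300374/182903 - 2863079/4893110) - 149076314/123) = 1/(-405090515381/52644970490 - 149076314/123) = 1/(-7848167977421365723/6475331370270) = -6475331370270/7848167977421365723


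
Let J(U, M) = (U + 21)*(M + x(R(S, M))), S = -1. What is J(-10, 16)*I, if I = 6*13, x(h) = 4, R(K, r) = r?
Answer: 17160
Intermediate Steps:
J(U, M) = (4 + M)*(21 + U) (J(U, M) = (U + 21)*(M + 4) = (21 + U)*(4 + M) = (4 + M)*(21 + U))
I = 78
J(-10, 16)*I = (84 + 4*(-10) + 21*16 + 16*(-10))*78 = (84 - 40 + 336 - 160)*78 = 220*78 = 17160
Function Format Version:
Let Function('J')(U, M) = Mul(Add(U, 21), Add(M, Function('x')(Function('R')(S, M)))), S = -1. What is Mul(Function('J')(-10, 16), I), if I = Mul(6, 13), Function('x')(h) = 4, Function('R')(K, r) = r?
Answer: 17160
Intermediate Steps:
Function('J')(U, M) = Mul(Add(4, M), Add(21, U)) (Function('J')(U, M) = Mul(Add(U, 21), Add(M, 4)) = Mul(Add(21, U), Add(4, M)) = Mul(Add(4, M), Add(21, U)))
I = 78
Mul(Function('J')(-10, 16), I) = Mul(Add(84, Mul(4, -10), Mul(21, 16), Mul(16, -10)), 78) = Mul(Add(84, -40, 336, -160), 78) = Mul(220, 78) = 17160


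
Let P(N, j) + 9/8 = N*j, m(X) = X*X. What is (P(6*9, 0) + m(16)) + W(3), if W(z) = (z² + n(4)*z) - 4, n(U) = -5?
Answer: 1959/8 ≈ 244.88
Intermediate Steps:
m(X) = X²
W(z) = -4 + z² - 5*z (W(z) = (z² - 5*z) - 4 = -4 + z² - 5*z)
P(N, j) = -9/8 + N*j
(P(6*9, 0) + m(16)) + W(3) = ((-9/8 + (6*9)*0) + 16²) + (-4 + 3² - 5*3) = ((-9/8 + 54*0) + 256) + (-4 + 9 - 15) = ((-9/8 + 0) + 256) - 10 = (-9/8 + 256) - 10 = 2039/8 - 10 = 1959/8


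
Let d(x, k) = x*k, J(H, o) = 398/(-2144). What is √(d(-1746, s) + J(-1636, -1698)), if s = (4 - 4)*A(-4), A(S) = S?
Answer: I*√13333/268 ≈ 0.43085*I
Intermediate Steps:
J(H, o) = -199/1072 (J(H, o) = 398*(-1/2144) = -199/1072)
s = 0 (s = (4 - 4)*(-4) = 0*(-4) = 0)
d(x, k) = k*x
√(d(-1746, s) + J(-1636, -1698)) = √(0*(-1746) - 199/1072) = √(0 - 199/1072) = √(-199/1072) = I*√13333/268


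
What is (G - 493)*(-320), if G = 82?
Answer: 131520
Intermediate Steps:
(G - 493)*(-320) = (82 - 493)*(-320) = -411*(-320) = 131520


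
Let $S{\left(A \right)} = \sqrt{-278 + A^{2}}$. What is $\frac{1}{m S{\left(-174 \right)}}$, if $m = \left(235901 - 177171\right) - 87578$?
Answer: $- \frac{\sqrt{29998}}{865382304} \approx -2.0014 \cdot 10^{-7}$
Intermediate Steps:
$m = -28848$ ($m = 58730 - 87578 = -28848$)
$\frac{1}{m S{\left(-174 \right)}} = \frac{1}{\left(-28848\right) \sqrt{-278 + \left(-174\right)^{2}}} = - \frac{1}{28848 \sqrt{-278 + 30276}} = - \frac{1}{28848 \sqrt{29998}} = - \frac{\frac{1}{29998} \sqrt{29998}}{28848} = - \frac{\sqrt{29998}}{865382304}$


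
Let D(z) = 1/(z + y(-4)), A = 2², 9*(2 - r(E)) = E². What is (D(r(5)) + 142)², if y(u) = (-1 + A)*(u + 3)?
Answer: 23222761/1156 ≈ 20089.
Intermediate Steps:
r(E) = 2 - E²/9
A = 4
y(u) = 9 + 3*u (y(u) = (-1 + 4)*(u + 3) = 3*(3 + u) = 9 + 3*u)
D(z) = 1/(-3 + z) (D(z) = 1/(z + (9 + 3*(-4))) = 1/(z + (9 - 12)) = 1/(z - 3) = 1/(-3 + z))
(D(r(5)) + 142)² = (1/(-3 + (2 - ⅑*5²)) + 142)² = (1/(-3 + (2 - ⅑*25)) + 142)² = (1/(-3 + (2 - 25/9)) + 142)² = (1/(-3 - 7/9) + 142)² = (1/(-34/9) + 142)² = (-9/34 + 142)² = (4819/34)² = 23222761/1156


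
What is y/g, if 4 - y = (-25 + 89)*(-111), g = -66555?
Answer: -7108/66555 ≈ -0.10680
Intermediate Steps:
y = 7108 (y = 4 - (-25 + 89)*(-111) = 4 - 64*(-111) = 4 - 1*(-7104) = 4 + 7104 = 7108)
y/g = 7108/(-66555) = 7108*(-1/66555) = -7108/66555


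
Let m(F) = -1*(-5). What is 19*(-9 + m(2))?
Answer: -76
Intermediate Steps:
m(F) = 5
19*(-9 + m(2)) = 19*(-9 + 5) = 19*(-4) = -76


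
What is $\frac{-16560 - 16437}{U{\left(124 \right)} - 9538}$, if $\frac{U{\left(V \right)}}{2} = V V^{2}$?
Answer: $- \frac{32997}{3803710} \approx -0.0086749$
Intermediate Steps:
$U{\left(V \right)} = 2 V^{3}$ ($U{\left(V \right)} = 2 V V^{2} = 2 V^{3}$)
$\frac{-16560 - 16437}{U{\left(124 \right)} - 9538} = \frac{-16560 - 16437}{2 \cdot 124^{3} - 9538} = - \frac{32997}{2 \cdot 1906624 - 9538} = - \frac{32997}{3813248 - 9538} = - \frac{32997}{3803710}$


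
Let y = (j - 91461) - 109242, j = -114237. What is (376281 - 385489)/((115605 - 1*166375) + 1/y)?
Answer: 2899967520/15989503801 ≈ 0.18137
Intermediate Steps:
y = -314940 (y = (-114237 - 91461) - 109242 = -205698 - 109242 = -314940)
(376281 - 385489)/((115605 - 1*166375) + 1/y) = (376281 - 385489)/((115605 - 1*166375) + 1/(-314940)) = -9208/((115605 - 166375) - 1/314940) = -9208/(-50770 - 1/314940) = -9208/(-15989503801/314940) = -9208*(-314940/15989503801) = 2899967520/15989503801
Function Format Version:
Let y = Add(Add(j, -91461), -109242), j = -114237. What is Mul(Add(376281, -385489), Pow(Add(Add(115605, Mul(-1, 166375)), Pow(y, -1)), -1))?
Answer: Rational(2899967520, 15989503801) ≈ 0.18137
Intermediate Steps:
y = -314940 (y = Add(Add(-114237, -91461), -109242) = Add(-205698, -109242) = -314940)
Mul(Add(376281, -385489), Pow(Add(Add(115605, Mul(-1, 166375)), Pow(y, -1)), -1)) = Mul(Add(376281, -385489), Pow(Add(Add(115605, Mul(-1, 166375)), Pow(-314940, -1)), -1)) = Mul(-9208, Pow(Add(Add(115605, -166375), Rational(-1, 314940)), -1)) = Mul(-9208, Pow(Add(-50770, Rational(-1, 314940)), -1)) = Mul(-9208, Pow(Rational(-15989503801, 314940), -1)) = Mul(-9208, Rational(-314940, 15989503801)) = Rational(2899967520, 15989503801)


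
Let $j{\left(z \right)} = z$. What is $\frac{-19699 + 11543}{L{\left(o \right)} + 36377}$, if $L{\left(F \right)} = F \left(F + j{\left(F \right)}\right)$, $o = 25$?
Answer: $- \frac{8156}{37627} \approx -0.21676$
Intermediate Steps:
$L{\left(F \right)} = 2 F^{2}$ ($L{\left(F \right)} = F \left(F + F\right) = F 2 F = 2 F^{2}$)
$\frac{-19699 + 11543}{L{\left(o \right)} + 36377} = \frac{-19699 + 11543}{2 \cdot 25^{2} + 36377} = - \frac{8156}{2 \cdot 625 + 36377} = - \frac{8156}{1250 + 36377} = - \frac{8156}{37627}$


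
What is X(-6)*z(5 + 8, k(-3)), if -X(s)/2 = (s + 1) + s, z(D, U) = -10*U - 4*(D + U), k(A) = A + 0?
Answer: -220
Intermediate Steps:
k(A) = A
z(D, U) = -14*U - 4*D (z(D, U) = -10*U + (-4*D - 4*U) = -14*U - 4*D)
X(s) = -2 - 4*s (X(s) = -2*((s + 1) + s) = -2*((1 + s) + s) = -2*(1 + 2*s) = -2 - 4*s)
X(-6)*z(5 + 8, k(-3)) = (-2 - 4*(-6))*(-14*(-3) - 4*(5 + 8)) = (-2 + 24)*(42 - 4*13) = 22*(42 - 52) = 22*(-10) = -220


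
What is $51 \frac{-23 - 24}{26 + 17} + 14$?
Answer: $- \frac{1795}{43} \approx -41.744$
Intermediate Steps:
$51 \frac{-23 - 24}{26 + 17} + 14 = 51 \left(- \frac{47}{43}\right) + 14 = - \frac{2397}{43} + 14 = - \frac{1795}{43}$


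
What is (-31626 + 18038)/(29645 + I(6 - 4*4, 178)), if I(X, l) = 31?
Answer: -3397/7419 ≈ -0.45788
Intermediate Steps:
(-31626 + 18038)/(29645 + I(6 - 4*4, 178)) = (-31626 + 18038)/(29645 + 31) = -13588/29676 = -13588*1/29676 = -3397/7419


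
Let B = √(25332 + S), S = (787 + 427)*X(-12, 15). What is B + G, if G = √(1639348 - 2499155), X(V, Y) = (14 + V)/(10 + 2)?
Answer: √229809/3 + 59*I*√247 ≈ 159.79 + 927.26*I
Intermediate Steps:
X(V, Y) = 7/6 + V/12 (X(V, Y) = (14 + V)/12 = (14 + V)*(1/12) = 7/6 + V/12)
S = 607/3 (S = (787 + 427)*(7/6 + (1/12)*(-12)) = 1214*(7/6 - 1) = 1214*(⅙) = 607/3 ≈ 202.33)
B = √229809/3 (B = √(25332 + 607/3) = √(76603/3) = √229809/3 ≈ 159.79)
G = 59*I*√247 (G = √(-859807) = 59*I*√247 ≈ 927.26*I)
B + G = √229809/3 + 59*I*√247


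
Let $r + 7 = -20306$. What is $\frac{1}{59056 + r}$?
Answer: $\frac{1}{38743} \approx 2.5811 \cdot 10^{-5}$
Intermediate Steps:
$r = -20313$ ($r = -7 - 20306 = -20313$)
$\frac{1}{59056 + r} = \frac{1}{59056 - 20313} = \frac{1}{38743}$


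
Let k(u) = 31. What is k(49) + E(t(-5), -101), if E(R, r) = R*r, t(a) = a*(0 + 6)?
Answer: 3061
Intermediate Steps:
t(a) = 6*a (t(a) = a*6 = 6*a)
k(49) + E(t(-5), -101) = 31 + (6*(-5))*(-101) = 31 - 30*(-101) = 31 + 3030 = 3061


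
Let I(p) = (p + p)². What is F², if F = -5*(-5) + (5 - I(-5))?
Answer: 4900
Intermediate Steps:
I(p) = 4*p² (I(p) = (2*p)² = 4*p²)
F = -70 (F = -5*(-5) + (5 - 4*(-5)²) = 25 + (5 - 4*25) = 25 + (5 - 1*100) = 25 + (5 - 100) = 25 - 95 = -70)
F² = (-70)² = 4900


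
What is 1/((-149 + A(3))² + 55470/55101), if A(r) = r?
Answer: 18367/391529462 ≈ 4.6911e-5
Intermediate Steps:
1/((-149 + A(3))² + 55470/55101) = 1/((-149 + 3)² + 55470/55101) = 1/((-146)² + 55470*(1/55101)) = 1/(21316 + 18490/18367) = 1/(391529462/18367) = 18367/391529462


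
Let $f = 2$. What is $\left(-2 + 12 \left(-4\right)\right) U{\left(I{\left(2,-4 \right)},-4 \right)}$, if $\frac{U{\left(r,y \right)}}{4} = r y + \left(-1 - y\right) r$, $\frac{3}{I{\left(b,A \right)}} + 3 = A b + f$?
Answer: $- \frac{200}{3} \approx -66.667$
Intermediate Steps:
$I{\left(b,A \right)} = \frac{3}{-1 + A b}$ ($I{\left(b,A \right)} = \frac{3}{-3 + \left(A b + 2\right)} = \frac{3}{-3 + \left(2 + A b\right)} = \frac{3}{-1 + A b}$)
$U{\left(r,y \right)} = 4 r y + 4 r \left(-1 - y\right)$ ($U{\left(r,y \right)} = 4 \left(r y + \left(-1 - y\right) r\right) = 4 \left(r y + r \left(-1 - y\right)\right) = 4 r y + 4 r \left(-1 - y\right)$)
$\left(-2 + 12 \left(-4\right)\right) U{\left(I{\left(2,-4 \right)},-4 \right)} = \left(-2 + 12 \left(-4\right)\right) \left(- 4 \frac{3}{-1 - 8}\right) = \left(-2 - 48\right) \left(- 4 \frac{3}{-1 - 8}\right) = - 50 \left(- 4 \frac{3}{-9}\right) = - 50 \left(- 4 \cdot 3 \left(- \frac{1}{9}\right)\right) = - 50 \left(\left(-4\right) \left(- \frac{1}{3}\right)\right) = \left(-50\right) \frac{4}{3} = - \frac{200}{3}$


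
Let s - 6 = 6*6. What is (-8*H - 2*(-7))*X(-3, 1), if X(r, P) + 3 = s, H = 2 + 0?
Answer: -78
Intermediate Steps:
H = 2
s = 42 (s = 6 + 6*6 = 6 + 36 = 42)
X(r, P) = 39 (X(r, P) = -3 + 42 = 39)
(-8*H - 2*(-7))*X(-3, 1) = (-8*2 - 2*(-7))*39 = (-16 + 14)*39 = -2*39 = -78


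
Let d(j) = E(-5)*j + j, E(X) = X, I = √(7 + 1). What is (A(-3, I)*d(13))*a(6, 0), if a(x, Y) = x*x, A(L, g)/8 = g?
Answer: -29952*√2 ≈ -42359.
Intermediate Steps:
I = 2*√2 (I = √8 = 2*√2 ≈ 2.8284)
A(L, g) = 8*g
a(x, Y) = x²
d(j) = -4*j (d(j) = -5*j + j = -4*j)
(A(-3, I)*d(13))*a(6, 0) = ((8*(2*√2))*(-4*13))*6² = ((16*√2)*(-52))*36 = -832*√2*36 = -29952*√2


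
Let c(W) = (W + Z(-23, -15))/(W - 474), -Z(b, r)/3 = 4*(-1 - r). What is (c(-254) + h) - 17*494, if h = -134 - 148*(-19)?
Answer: -2081869/364 ≈ -5719.4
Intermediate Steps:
Z(b, r) = 12 + 12*r (Z(b, r) = -12*(-1 - r) = -3*(-4 - 4*r) = 12 + 12*r)
h = 2678 (h = -134 + 2812 = 2678)
c(W) = (-168 + W)/(-474 + W) (c(W) = (W + (12 + 12*(-15)))/(W - 474) = (W + (12 - 180))/(-474 + W) = (W - 168)/(-474 + W) = (-168 + W)/(-474 + W))
(c(-254) + h) - 17*494 = ((-168 - 254)/(-474 - 254) + 2678) - 17*494 = (-422/(-728) + 2678) - 8398 = (-1/728*(-422) + 2678) - 8398 = (211/364 + 2678) - 8398 = 975003/364 - 8398 = -2081869/364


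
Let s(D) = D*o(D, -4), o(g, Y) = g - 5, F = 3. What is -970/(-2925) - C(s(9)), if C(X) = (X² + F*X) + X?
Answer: -842206/585 ≈ -1439.7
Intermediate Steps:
o(g, Y) = -5 + g
s(D) = D*(-5 + D)
C(X) = X² + 4*X (C(X) = (X² + 3*X) + X = X² + 4*X)
-970/(-2925) - C(s(9)) = -970/(-2925) - 9*(-5 + 9)*(4 + 9*(-5 + 9)) = -970*(-1/2925) - 9*4*(4 + 9*4) = 194/585 - 36*(4 + 36) = 194/585 - 36*40 = 194/585 - 1*1440 = 194/585 - 1440 = -842206/585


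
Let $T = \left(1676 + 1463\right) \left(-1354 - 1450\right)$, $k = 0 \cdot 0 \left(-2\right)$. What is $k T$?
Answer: $0$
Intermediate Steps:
$k = 0$ ($k = 0 \left(-2\right) = 0$)
$T = -8801756$ ($T = 3139 \left(-2804\right) = -8801756$)
$k T = 0 \left(-8801756\right) = 0$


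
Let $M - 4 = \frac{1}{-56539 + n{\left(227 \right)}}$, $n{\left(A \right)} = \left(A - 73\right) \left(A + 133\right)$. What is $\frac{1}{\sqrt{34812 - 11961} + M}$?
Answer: $- \frac{1610035}{9193381542} + \frac{1207801 \sqrt{2539}}{9193381542} \approx 0.0064448$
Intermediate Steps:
$n{\left(A \right)} = \left(-73 + A\right) \left(133 + A\right)$
$M = \frac{4395}{1099}$ ($M = 4 + \frac{1}{-56539 + \left(-9709 + 227^{2} + 60 \cdot 227\right)} = 4 + \frac{1}{-56539 + \left(-9709 + 51529 + 13620\right)} = 4 + \frac{1}{-56539 + 55440} = 4 + \frac{1}{-1099} = 4 - \frac{1}{1099} = \frac{4395}{1099} \approx 3.9991$)
$\frac{1}{\sqrt{34812 - 11961} + M} = \frac{1}{\sqrt{34812 - 11961} + \frac{4395}{1099}} = \frac{1}{\sqrt{22851} + \frac{4395}{1099}} = \frac{1}{3 \sqrt{2539} + \frac{4395}{1099}} = \frac{1}{\frac{4395}{1099} + 3 \sqrt{2539}}$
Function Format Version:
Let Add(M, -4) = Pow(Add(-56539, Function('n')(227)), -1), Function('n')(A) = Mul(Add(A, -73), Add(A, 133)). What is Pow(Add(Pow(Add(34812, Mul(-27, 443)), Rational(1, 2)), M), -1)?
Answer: Add(Rational(-1610035, 9193381542), Mul(Rational(1207801, 9193381542), Pow(2539, Rational(1, 2)))) ≈ 0.0064448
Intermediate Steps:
Function('n')(A) = Mul(Add(-73, A), Add(133, A))
M = Rational(4395, 1099) (M = Add(4, Pow(Add(-56539, Add(-9709, Pow(227, 2), Mul(60, 227))), -1)) = Add(4, Pow(Add(-56539, Add(-9709, 51529, 13620)), -1)) = Add(4, Pow(Add(-56539, 55440), -1)) = Add(4, Pow(-1099, -1)) = Add(4, Rational(-1, 1099)) = Rational(4395, 1099) ≈ 3.9991)
Pow(Add(Pow(Add(34812, Mul(-27, 443)), Rational(1, 2)), M), -1) = Pow(Add(Pow(Add(34812, Mul(-27, 443)), Rational(1, 2)), Rational(4395, 1099)), -1) = Pow(Add(Pow(Add(34812, -11961), Rational(1, 2)), Rational(4395, 1099)), -1) = Pow(Add(Pow(22851, Rational(1, 2)), Rational(4395, 1099)), -1) = Pow(Add(Mul(3, Pow(2539, Rational(1, 2))), Rational(4395, 1099)), -1) = Pow(Add(Rational(4395, 1099), Mul(3, Pow(2539, Rational(1, 2)))), -1)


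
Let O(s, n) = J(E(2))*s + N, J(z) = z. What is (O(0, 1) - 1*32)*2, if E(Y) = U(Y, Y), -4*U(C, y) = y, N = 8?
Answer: -48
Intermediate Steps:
U(C, y) = -y/4
E(Y) = -Y/4
O(s, n) = 8 - s/2 (O(s, n) = (-1/4*2)*s + 8 = -s/2 + 8 = 8 - s/2)
(O(0, 1) - 1*32)*2 = ((8 - 1/2*0) - 1*32)*2 = ((8 + 0) - 32)*2 = (8 - 32)*2 = -24*2 = -48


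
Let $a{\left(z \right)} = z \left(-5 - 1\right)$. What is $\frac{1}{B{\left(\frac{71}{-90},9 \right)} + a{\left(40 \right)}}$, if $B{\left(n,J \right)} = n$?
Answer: $- \frac{90}{21671} \approx -0.004153$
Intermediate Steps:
$a{\left(z \right)} = - 6 z$ ($a{\left(z \right)} = z \left(-6\right) = - 6 z$)
$\frac{1}{B{\left(\frac{71}{-90},9 \right)} + a{\left(40 \right)}} = \frac{1}{\frac{71}{-90} - 240} = \frac{1}{71 \left(- \frac{1}{90}\right) - 240} = \frac{1}{- \frac{71}{90} - 240} = \frac{1}{- \frac{21671}{90}} = - \frac{90}{21671}$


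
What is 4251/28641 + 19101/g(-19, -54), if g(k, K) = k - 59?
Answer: -60748907/248222 ≈ -244.74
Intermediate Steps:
g(k, K) = -59 + k
4251/28641 + 19101/g(-19, -54) = 4251/28641 + 19101/(-59 - 19) = 4251*(1/28641) + 19101/(-78) = 1417/9547 + 19101*(-1/78) = 1417/9547 - 6367/26 = -60748907/248222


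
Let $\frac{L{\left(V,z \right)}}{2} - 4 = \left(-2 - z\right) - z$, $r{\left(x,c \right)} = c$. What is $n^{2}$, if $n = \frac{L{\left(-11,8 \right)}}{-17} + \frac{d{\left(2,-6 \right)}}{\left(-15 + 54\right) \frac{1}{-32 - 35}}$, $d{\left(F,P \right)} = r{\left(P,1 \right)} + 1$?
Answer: $\frac{1406596}{439569} \approx 3.1999$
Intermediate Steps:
$d{\left(F,P \right)} = 2$ ($d{\left(F,P \right)} = 1 + 1 = 2$)
$L{\left(V,z \right)} = 4 - 4 z$ ($L{\left(V,z \right)} = 8 + 2 \left(\left(-2 - z\right) - z\right) = 8 + 2 \left(-2 - 2 z\right) = 8 - \left(4 + 4 z\right) = 4 - 4 z$)
$n = - \frac{1186}{663}$ ($n = \frac{4 - 32}{-17} + \frac{2}{\left(-15 + 54\right) \frac{1}{-32 - 35}} = \left(4 - 32\right) \left(- \frac{1}{17}\right) + \frac{2}{39 \frac{1}{-67}} = \left(-28\right) \left(- \frac{1}{17}\right) + \frac{2}{39 \left(- \frac{1}{67}\right)} = \frac{28}{17} + \frac{2}{- \frac{39}{67}} = \frac{28}{17} + 2 \left(- \frac{67}{39}\right) = \frac{28}{17} - \frac{134}{39} = - \frac{1186}{663} \approx -1.7888$)
$n^{2} = \left(- \frac{1186}{663}\right)^{2} = \frac{1406596}{439569}$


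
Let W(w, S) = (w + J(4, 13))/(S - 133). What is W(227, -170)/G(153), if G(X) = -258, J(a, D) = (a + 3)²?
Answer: 46/13029 ≈ 0.0035306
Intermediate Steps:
J(a, D) = (3 + a)²
W(w, S) = (49 + w)/(-133 + S) (W(w, S) = (w + (3 + 4)²)/(S - 133) = (w + 7²)/(-133 + S) = (w + 49)/(-133 + S) = (49 + w)/(-133 + S))
W(227, -170)/G(153) = ((49 + 227)/(-133 - 170))/(-258) = (276/(-303))*(-1/258) = -1/303*276*(-1/258) = -92/101*(-1/258) = 46/13029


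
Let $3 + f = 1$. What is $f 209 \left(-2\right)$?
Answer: $836$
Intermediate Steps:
$f = -2$ ($f = -3 + 1 = -2$)
$f 209 \left(-2\right) = \left(-2\right) 209 \left(-2\right) = \left(-418\right) \left(-2\right) = 836$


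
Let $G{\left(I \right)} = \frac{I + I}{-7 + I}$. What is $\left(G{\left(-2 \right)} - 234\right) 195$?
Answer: $- \frac{136630}{3} \approx -45543.0$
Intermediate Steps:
$G{\left(I \right)} = \frac{2 I}{-7 + I}$
$\left(G{\left(-2 \right)} - 234\right) 195 = \left(2 \left(-2\right) \frac{1}{-7 - 2} - 234\right) 195 = \left(2 \left(-2\right) \frac{1}{-9} - 234\right) 195 = \left(2 \left(-2\right) \left(- \frac{1}{9}\right) - 234\right) 195 = \left(\frac{4}{9} - 234\right) 195 = \left(- \frac{2102}{9}\right) 195 = - \frac{136630}{3}$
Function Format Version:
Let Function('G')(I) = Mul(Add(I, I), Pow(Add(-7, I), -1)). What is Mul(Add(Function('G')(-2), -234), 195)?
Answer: Rational(-136630, 3) ≈ -45543.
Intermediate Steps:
Function('G')(I) = Mul(2, I, Pow(Add(-7, I), -1)) (Function('G')(I) = Mul(Mul(2, I), Pow(Add(-7, I), -1)) = Mul(2, I, Pow(Add(-7, I), -1)))
Mul(Add(Function('G')(-2), -234), 195) = Mul(Add(Mul(2, -2, Pow(Add(-7, -2), -1)), -234), 195) = Mul(Add(Mul(2, -2, Pow(-9, -1)), -234), 195) = Mul(Add(Mul(2, -2, Rational(-1, 9)), -234), 195) = Mul(Add(Rational(4, 9), -234), 195) = Mul(Rational(-2102, 9), 195) = Rational(-136630, 3)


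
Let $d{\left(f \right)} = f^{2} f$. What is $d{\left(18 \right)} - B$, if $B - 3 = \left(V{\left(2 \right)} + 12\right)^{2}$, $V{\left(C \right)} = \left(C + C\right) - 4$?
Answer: $5685$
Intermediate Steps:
$V{\left(C \right)} = -4 + 2 C$ ($V{\left(C \right)} = 2 C - 4 = -4 + 2 C$)
$B = 147$ ($B = 3 + \left(\left(-4 + 2 \cdot 2\right) + 12\right)^{2} = 3 + \left(\left(-4 + 4\right) + 12\right)^{2} = 3 + \left(0 + 12\right)^{2} = 3 + 12^{2} = 3 + 144 = 147$)
$d{\left(f \right)} = f^{3}$
$d{\left(18 \right)} - B = 18^{3} - 147 = 5832 - 147 = 5685$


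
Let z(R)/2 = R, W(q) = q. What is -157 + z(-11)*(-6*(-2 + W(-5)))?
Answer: -1081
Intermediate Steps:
z(R) = 2*R
-157 + z(-11)*(-6*(-2 + W(-5))) = -157 + (2*(-11))*(-6*(-2 - 5)) = -157 - (-132)*(-7) = -157 - 22*42 = -157 - 924 = -1081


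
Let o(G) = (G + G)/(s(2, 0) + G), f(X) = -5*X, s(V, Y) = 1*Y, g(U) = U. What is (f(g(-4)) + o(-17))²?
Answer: 484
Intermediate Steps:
s(V, Y) = Y
o(G) = 2 (o(G) = (G + G)/(0 + G) = (2*G)/G = 2)
(f(g(-4)) + o(-17))² = (-5*(-4) + 2)² = (20 + 2)² = 22² = 484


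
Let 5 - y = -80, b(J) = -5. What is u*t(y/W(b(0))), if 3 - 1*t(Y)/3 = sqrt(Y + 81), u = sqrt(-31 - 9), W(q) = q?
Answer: -30*I*sqrt(10) ≈ -94.868*I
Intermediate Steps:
y = 85 (y = 5 - 1*(-80) = 5 + 80 = 85)
u = 2*I*sqrt(10) (u = sqrt(-40) = 2*I*sqrt(10) ≈ 6.3246*I)
t(Y) = 9 - 3*sqrt(81 + Y) (t(Y) = 9 - 3*sqrt(Y + 81) = 9 - 3*sqrt(81 + Y))
u*t(y/W(b(0))) = (2*I*sqrt(10))*(9 - 3*sqrt(81 + 85/(-5))) = (2*I*sqrt(10))*(9 - 3*sqrt(81 + 85*(-1/5))) = (2*I*sqrt(10))*(9 - 3*sqrt(81 - 17)) = (2*I*sqrt(10))*(9 - 3*sqrt(64)) = (2*I*sqrt(10))*(9 - 3*8) = (2*I*sqrt(10))*(9 - 24) = (2*I*sqrt(10))*(-15) = -30*I*sqrt(10)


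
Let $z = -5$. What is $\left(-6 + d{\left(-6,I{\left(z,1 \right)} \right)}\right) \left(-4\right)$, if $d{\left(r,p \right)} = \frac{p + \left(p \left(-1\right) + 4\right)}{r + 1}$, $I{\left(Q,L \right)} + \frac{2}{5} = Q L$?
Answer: $\frac{136}{5} \approx 27.2$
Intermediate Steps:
$I{\left(Q,L \right)} = - \frac{2}{5} + L Q$ ($I{\left(Q,L \right)} = - \frac{2}{5} + Q L = - \frac{2}{5} + L Q$)
$d{\left(r,p \right)} = \frac{4}{1 + r}$ ($d{\left(r,p \right)} = \frac{p - \left(-4 + p\right)}{1 + r} = \frac{4}{1 + r}$)
$\left(-6 + d{\left(-6,I{\left(z,1 \right)} \right)}\right) \left(-4\right) = \left(-6 + \frac{4}{1 - 6}\right) \left(-4\right) = \left(-6 + \frac{4}{-5}\right) \left(-4\right) = \left(-6 + 4 \left(- \frac{1}{5}\right)\right) \left(-4\right) = \left(-6 - \frac{4}{5}\right) \left(-4\right) = \left(- \frac{34}{5}\right) \left(-4\right) = \frac{136}{5}$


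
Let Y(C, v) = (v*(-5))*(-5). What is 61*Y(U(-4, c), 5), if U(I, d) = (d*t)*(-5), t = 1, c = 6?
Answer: 7625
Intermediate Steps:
U(I, d) = -5*d (U(I, d) = (d*1)*(-5) = d*(-5) = -5*d)
Y(C, v) = 25*v (Y(C, v) = -5*v*(-5) = 25*v)
61*Y(U(-4, c), 5) = 61*(25*5) = 61*125 = 7625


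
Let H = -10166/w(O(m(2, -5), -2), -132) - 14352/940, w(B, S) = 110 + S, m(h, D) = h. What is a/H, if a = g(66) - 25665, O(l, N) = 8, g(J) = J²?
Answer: -55083765/1155037 ≈ -47.690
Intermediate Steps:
a = -21309 (a = 66² - 25665 = 4356 - 25665 = -21309)
H = 1155037/2585 (H = -10166/(110 - 132) - 14352/940 = -10166/(-22) - 14352*1/940 = -10166*(-1/22) - 3588/235 = 5083/11 - 3588/235 = 1155037/2585 ≈ 446.82)
a/H = -21309/1155037/2585 = -21309*2585/1155037 = -55083765/1155037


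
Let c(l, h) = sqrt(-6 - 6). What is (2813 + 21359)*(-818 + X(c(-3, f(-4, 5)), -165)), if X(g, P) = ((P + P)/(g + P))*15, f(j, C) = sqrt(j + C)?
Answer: -172935479984/9079 + 79767600*I*sqrt(3)/9079 ≈ -1.9048e+7 + 15218.0*I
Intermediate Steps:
f(j, C) = sqrt(C + j)
c(l, h) = 2*I*sqrt(3) (c(l, h) = sqrt(-12) = 2*I*sqrt(3))
X(g, P) = 30*P/(P + g) (X(g, P) = ((2*P)/(P + g))*15 = (2*P/(P + g))*15 = 30*P/(P + g))
(2813 + 21359)*(-818 + X(c(-3, f(-4, 5)), -165)) = (2813 + 21359)*(-818 + 30*(-165)/(-165 + 2*I*sqrt(3))) = 24172*(-818 - 4950/(-165 + 2*I*sqrt(3))) = -19772696 - 119651400/(-165 + 2*I*sqrt(3))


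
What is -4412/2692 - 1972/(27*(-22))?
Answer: 335987/199881 ≈ 1.6809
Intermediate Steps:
-4412/2692 - 1972/(27*(-22)) = -4412*1/2692 - 1972/(-594) = -1103/673 - 1972*(-1/594) = -1103/673 + 986/297 = 335987/199881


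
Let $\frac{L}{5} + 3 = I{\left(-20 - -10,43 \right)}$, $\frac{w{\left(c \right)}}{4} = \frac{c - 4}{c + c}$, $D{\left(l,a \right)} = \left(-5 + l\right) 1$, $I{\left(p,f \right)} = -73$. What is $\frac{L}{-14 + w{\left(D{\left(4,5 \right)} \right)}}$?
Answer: $95$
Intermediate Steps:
$D{\left(l,a \right)} = -5 + l$
$w{\left(c \right)} = \frac{2 \left(-4 + c\right)}{c}$ ($w{\left(c \right)} = 4 \frac{c - 4}{c + c} = 4 \frac{-4 + c}{2 c} = \frac{2 \left(-4 + c\right)}{c}$)
$L = -380$ ($L = -15 + 5 \left(-73\right) = -15 - 365 = -380$)
$\frac{L}{-14 + w{\left(D{\left(4,5 \right)} \right)}} = \frac{1}{-14 - \left(-2 + \frac{8}{-5 + 4}\right)} \left(-380\right) = \frac{1}{-14 - \left(-2 + \frac{8}{-1}\right)} \left(-380\right) = \frac{1}{-14 + \left(2 - -8\right)} \left(-380\right) = \frac{1}{-14 + \left(2 + 8\right)} \left(-380\right) = \frac{1}{-14 + 10} \left(-380\right) = \frac{1}{-4} \left(-380\right) = \left(- \frac{1}{4}\right) \left(-380\right) = 95$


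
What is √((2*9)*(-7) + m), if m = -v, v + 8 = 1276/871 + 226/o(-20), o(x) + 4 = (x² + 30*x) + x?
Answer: 25*I*√112727433/24388 ≈ 10.884*I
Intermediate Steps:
o(x) = -4 + x² + 31*x (o(x) = -4 + ((x² + 30*x) + x) = -4 + (x² + 31*x) = -4 + x² + 31*x)
v = -735927/97552 (v = -8 + (1276/871 + 226/(-4 + (-20)² + 31*(-20))) = -8 + (1276*(1/871) + 226/(-4 + 400 - 620)) = -8 + (1276/871 + 226/(-224)) = -8 + (1276/871 + 226*(-1/224)) = -8 + (1276/871 - 113/112) = -8 + 44489/97552 = -735927/97552 ≈ -7.5439)
m = 735927/97552 (m = -1*(-735927/97552) = 735927/97552 ≈ 7.5439)
√((2*9)*(-7) + m) = √((2*9)*(-7) + 735927/97552) = √(18*(-7) + 735927/97552) = √(-126 + 735927/97552) = √(-11555625/97552) = 25*I*√112727433/24388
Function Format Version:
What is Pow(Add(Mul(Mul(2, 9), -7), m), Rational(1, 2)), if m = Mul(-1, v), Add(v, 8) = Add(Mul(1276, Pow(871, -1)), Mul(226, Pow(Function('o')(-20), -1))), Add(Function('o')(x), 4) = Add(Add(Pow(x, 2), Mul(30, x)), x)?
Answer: Mul(Rational(25, 24388), I, Pow(112727433, Rational(1, 2))) ≈ Mul(10.884, I)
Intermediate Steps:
Function('o')(x) = Add(-4, Pow(x, 2), Mul(31, x)) (Function('o')(x) = Add(-4, Add(Add(Pow(x, 2), Mul(30, x)), x)) = Add(-4, Add(Pow(x, 2), Mul(31, x))) = Add(-4, Pow(x, 2), Mul(31, x)))
v = Rational(-735927, 97552) (v = Add(-8, Add(Mul(1276, Pow(871, -1)), Mul(226, Pow(Add(-4, Pow(-20, 2), Mul(31, -20)), -1)))) = Add(-8, Add(Mul(1276, Rational(1, 871)), Mul(226, Pow(Add(-4, 400, -620), -1)))) = Add(-8, Add(Rational(1276, 871), Mul(226, Pow(-224, -1)))) = Add(-8, Add(Rational(1276, 871), Mul(226, Rational(-1, 224)))) = Add(-8, Add(Rational(1276, 871), Rational(-113, 112))) = Add(-8, Rational(44489, 97552)) = Rational(-735927, 97552) ≈ -7.5439)
m = Rational(735927, 97552) (m = Mul(-1, Rational(-735927, 97552)) = Rational(735927, 97552) ≈ 7.5439)
Pow(Add(Mul(Mul(2, 9), -7), m), Rational(1, 2)) = Pow(Add(Mul(Mul(2, 9), -7), Rational(735927, 97552)), Rational(1, 2)) = Pow(Add(Mul(18, -7), Rational(735927, 97552)), Rational(1, 2)) = Pow(Add(-126, Rational(735927, 97552)), Rational(1, 2)) = Pow(Rational(-11555625, 97552), Rational(1, 2)) = Mul(Rational(25, 24388), I, Pow(112727433, Rational(1, 2)))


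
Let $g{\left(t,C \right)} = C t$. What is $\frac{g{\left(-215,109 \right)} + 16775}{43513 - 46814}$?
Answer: $\frac{6660}{3301} \approx 2.0176$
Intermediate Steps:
$\frac{g{\left(-215,109 \right)} + 16775}{43513 - 46814} = \frac{109 \left(-215\right) + 16775}{43513 - 46814} = \frac{-23435 + 16775}{-3301} = \left(-6660\right) \left(- \frac{1}{3301}\right) = \frac{6660}{3301}$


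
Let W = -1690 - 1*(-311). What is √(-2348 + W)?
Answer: I*√3727 ≈ 61.049*I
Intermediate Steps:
W = -1379 (W = -1690 + 311 = -1379)
√(-2348 + W) = √(-2348 - 1379) = √(-3727) = I*√3727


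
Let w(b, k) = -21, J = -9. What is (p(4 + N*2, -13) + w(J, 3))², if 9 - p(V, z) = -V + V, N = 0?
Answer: 144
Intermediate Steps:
p(V, z) = 9 (p(V, z) = 9 - (-V + V) = 9 - 1*0 = 9 + 0 = 9)
(p(4 + N*2, -13) + w(J, 3))² = (9 - 21)² = (-12)² = 144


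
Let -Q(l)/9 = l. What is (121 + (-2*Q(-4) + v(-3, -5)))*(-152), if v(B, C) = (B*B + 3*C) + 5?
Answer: -7296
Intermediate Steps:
v(B, C) = 5 + B**2 + 3*C (v(B, C) = (B**2 + 3*C) + 5 = 5 + B**2 + 3*C)
Q(l) = -9*l
(121 + (-2*Q(-4) + v(-3, -5)))*(-152) = (121 + (-(-18)*(-4) + (5 + (-3)**2 + 3*(-5))))*(-152) = (121 + (-2*36 + (5 + 9 - 15)))*(-152) = (121 + (-72 - 1))*(-152) = (121 - 73)*(-152) = 48*(-152) = -7296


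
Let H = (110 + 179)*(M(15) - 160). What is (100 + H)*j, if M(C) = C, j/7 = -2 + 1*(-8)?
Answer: 2926350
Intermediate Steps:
j = -70 (j = 7*(-2 + 1*(-8)) = 7*(-2 - 8) = 7*(-10) = -70)
H = -41905 (H = (110 + 179)*(15 - 160) = 289*(-145) = -41905)
(100 + H)*j = (100 - 41905)*(-70) = -41805*(-70) = 2926350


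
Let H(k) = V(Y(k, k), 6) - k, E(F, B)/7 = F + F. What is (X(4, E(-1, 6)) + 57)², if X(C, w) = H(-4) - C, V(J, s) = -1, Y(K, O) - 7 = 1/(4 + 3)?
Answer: 3136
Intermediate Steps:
E(F, B) = 14*F (E(F, B) = 7*(F + F) = 7*(2*F) = 14*F)
Y(K, O) = 50/7 (Y(K, O) = 7 + 1/(4 + 3) = 7 + 1/7 = 7 + ⅐ = 50/7)
H(k) = -1 - k
X(C, w) = 3 - C (X(C, w) = (-1 - 1*(-4)) - C = (-1 + 4) - C = 3 - C)
(X(4, E(-1, 6)) + 57)² = ((3 - 1*4) + 57)² = ((3 - 4) + 57)² = (-1 + 57)² = 56² = 3136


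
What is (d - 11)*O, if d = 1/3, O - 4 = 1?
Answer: -160/3 ≈ -53.333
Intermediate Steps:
O = 5 (O = 4 + 1 = 5)
d = ⅓ ≈ 0.33333
(d - 11)*O = (⅓ - 11)*5 = -32/3*5 = -160/3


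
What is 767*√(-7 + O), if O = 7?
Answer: 0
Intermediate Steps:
767*√(-7 + O) = 767*√(-7 + 7) = 767*√0 = 767*0 = 0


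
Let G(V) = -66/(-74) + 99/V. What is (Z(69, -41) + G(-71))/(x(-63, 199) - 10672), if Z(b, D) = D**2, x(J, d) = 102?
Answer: -4414667/27767390 ≈ -0.15899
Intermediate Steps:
G(V) = 33/37 + 99/V (G(V) = -66*(-1/74) + 99/V = 33/37 + 99/V)
(Z(69, -41) + G(-71))/(x(-63, 199) - 10672) = ((-41)**2 + (33/37 + 99/(-71)))/(102 - 10672) = (1681 + (33/37 + 99*(-1/71)))/(-10570) = (1681 + (33/37 - 99/71))*(-1/10570) = (1681 - 1320/2627)*(-1/10570) = (4414667/2627)*(-1/10570) = -4414667/27767390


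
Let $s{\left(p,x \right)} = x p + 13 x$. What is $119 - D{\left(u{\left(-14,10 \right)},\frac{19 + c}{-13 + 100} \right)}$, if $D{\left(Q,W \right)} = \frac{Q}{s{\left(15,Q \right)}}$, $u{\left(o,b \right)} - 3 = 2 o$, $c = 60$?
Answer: $\frac{3331}{28} \approx 118.96$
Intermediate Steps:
$u{\left(o,b \right)} = 3 + 2 o$
$s{\left(p,x \right)} = 13 x + p x$ ($s{\left(p,x \right)} = p x + 13 x = 13 x + p x$)
$D{\left(Q,W \right)} = \frac{1}{28}$ ($D{\left(Q,W \right)} = \frac{Q}{Q \left(13 + 15\right)} = \frac{Q}{Q 28} = \frac{Q}{28 Q} = Q \frac{1}{28 Q} = \frac{1}{28}$)
$119 - D{\left(u{\left(-14,10 \right)},\frac{19 + c}{-13 + 100} \right)} = 119 - \frac{1}{28} = \frac{3331}{28}$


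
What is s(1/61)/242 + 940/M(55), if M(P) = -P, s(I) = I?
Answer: -252295/14762 ≈ -17.091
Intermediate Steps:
s(1/61)/242 + 940/M(55) = 1/(61*242) + 940/((-1*55)) = (1/61)*(1/242) + 940/(-55) = 1/14762 + 940*(-1/55) = 1/14762 - 188/11 = -252295/14762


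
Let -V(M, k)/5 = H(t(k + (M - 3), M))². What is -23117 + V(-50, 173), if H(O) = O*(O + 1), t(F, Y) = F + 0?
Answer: -1054175117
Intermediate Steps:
t(F, Y) = F
H(O) = O*(1 + O)
V(M, k) = -5*(-3 + M + k)²*(-2 + M + k)² (V(M, k) = -5*(1 + (k + (M - 3)))²*(k + (M - 3))² = -5*(1 + (k + (-3 + M)))²*(k + (-3 + M))² = -5*(1 + (-3 + M + k))²*(-3 + M + k)² = -5*(-3 + M + k)²*(-2 + M + k)²)
-23117 + V(-50, 173) = -23117 - 5*(-3 - 50 + 173)²*(-2 - 50 + 173)² = -23117 - 5*120²*121² = -23117 - 5*14400*14641 = -23117 - 1054152000 = -1054175117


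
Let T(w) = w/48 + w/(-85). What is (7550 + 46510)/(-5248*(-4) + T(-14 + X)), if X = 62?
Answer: 4595100/1784357 ≈ 2.5752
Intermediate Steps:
T(w) = 37*w/4080 (T(w) = w*(1/48) + w*(-1/85) = w/48 - w/85 = 37*w/4080)
(7550 + 46510)/(-5248*(-4) + T(-14 + X)) = (7550 + 46510)/(-5248*(-4) + 37*(-14 + 62)/4080) = 54060/(20992 + (37/4080)*48) = 54060/(20992 + 37/85) = 54060/(1784357/85) = 54060*(85/1784357) = 4595100/1784357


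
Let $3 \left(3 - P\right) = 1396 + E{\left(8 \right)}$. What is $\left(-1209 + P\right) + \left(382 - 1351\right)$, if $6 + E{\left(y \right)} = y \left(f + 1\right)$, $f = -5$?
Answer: $- \frac{7883}{3} \approx -2627.7$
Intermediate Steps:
$E{\left(y \right)} = -6 - 4 y$ ($E{\left(y \right)} = -6 + y \left(-5 + 1\right) = -6 + y \left(-4\right) = -6 - 4 y$)
$P = - \frac{1349}{3}$ ($P = 3 - \frac{1396 - 38}{3} = 3 - \frac{1358}{3} = - \frac{1349}{3} \approx -449.67$)
$\left(-1209 + P\right) + \left(382 - 1351\right) = \left(-1209 - \frac{1349}{3}\right) + \left(382 - 1351\right) = - \frac{4976}{3} + \left(382 - 1351\right) = - \frac{4976}{3} - 969 = - \frac{7883}{3}$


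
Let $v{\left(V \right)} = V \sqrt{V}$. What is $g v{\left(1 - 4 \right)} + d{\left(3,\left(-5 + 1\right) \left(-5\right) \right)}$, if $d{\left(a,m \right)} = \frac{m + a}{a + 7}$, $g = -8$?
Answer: $\frac{23}{10} + 24 i \sqrt{3} \approx 2.3 + 41.569 i$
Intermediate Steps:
$d{\left(a,m \right)} = \frac{a + m}{7 + a}$
$v{\left(V \right)} = V^{\frac{3}{2}}$
$g v{\left(1 - 4 \right)} + d{\left(3,\left(-5 + 1\right) \left(-5\right) \right)} = - 8 \left(1 - 4\right)^{\frac{3}{2}} + \frac{3 + \left(-5 + 1\right) \left(-5\right)}{7 + 3} = - 8 \left(1 - 4\right)^{\frac{3}{2}} + \frac{3 - -20}{10} = - 8 \left(-3\right)^{\frac{3}{2}} + \frac{3 + 20}{10} = - 8 \left(- 3 i \sqrt{3}\right) + \frac{1}{10} \cdot 23 = 24 i \sqrt{3} + \frac{23}{10} = \frac{23}{10} + 24 i \sqrt{3}$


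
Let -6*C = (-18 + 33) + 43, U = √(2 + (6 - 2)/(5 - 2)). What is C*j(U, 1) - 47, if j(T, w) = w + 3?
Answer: -257/3 ≈ -85.667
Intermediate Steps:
U = √30/3 (U = √(2 + 4/3) = √(10/3) = √30/3 ≈ 1.8257)
j(T, w) = 3 + w
C = -29/3 (C = -((-18 + 33) + 43)/6 = -(15 + 43)/6 = -⅙*58 = -29/3 ≈ -9.6667)
C*j(U, 1) - 47 = -29*(3 + 1)/3 - 47 = -29/3*4 - 47 = -116/3 - 47 = -257/3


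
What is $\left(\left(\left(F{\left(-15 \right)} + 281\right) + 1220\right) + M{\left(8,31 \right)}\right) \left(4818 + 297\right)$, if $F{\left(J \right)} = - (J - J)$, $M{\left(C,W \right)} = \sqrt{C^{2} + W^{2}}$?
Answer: $7677615 + 25575 \sqrt{41} \approx 7.8414 \cdot 10^{6}$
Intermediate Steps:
$F{\left(J \right)} = 0$ ($F{\left(J \right)} = \left(-1\right) 0 = 0$)
$\left(\left(\left(F{\left(-15 \right)} + 281\right) + 1220\right) + M{\left(8,31 \right)}\right) \left(4818 + 297\right) = \left(\left(\left(0 + 281\right) + 1220\right) + \sqrt{8^{2} + 31^{2}}\right) \left(4818 + 297\right) = \left(\left(281 + 1220\right) + \sqrt{64 + 961}\right) 5115 = \left(1501 + \sqrt{1025}\right) 5115 = \left(1501 + 5 \sqrt{41}\right) 5115 = 7677615 + 25575 \sqrt{41}$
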